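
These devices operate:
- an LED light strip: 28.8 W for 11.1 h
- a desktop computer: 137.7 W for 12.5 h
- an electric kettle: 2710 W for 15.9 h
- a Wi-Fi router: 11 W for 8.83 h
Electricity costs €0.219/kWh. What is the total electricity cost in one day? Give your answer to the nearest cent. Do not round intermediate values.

LED light strip: 28.8 W × 11.1 h = 320 Wh = 0.3197 kWh
desktop computer: 137.7 W × 12.5 h = 1,721 Wh = 1.721 kWh
electric kettle: 2710 W × 15.9 h = 43,089 Wh = 43.09 kWh
Wi-Fi router: 11 W × 8.83 h = 97 Wh = 0.09713 kWh
Total energy = 0.3197 + 1.721 + 43.09 + 0.09713 = 45.23 kWh
Cost = 45.23 kWh × €0.219 = €9.90

€9.90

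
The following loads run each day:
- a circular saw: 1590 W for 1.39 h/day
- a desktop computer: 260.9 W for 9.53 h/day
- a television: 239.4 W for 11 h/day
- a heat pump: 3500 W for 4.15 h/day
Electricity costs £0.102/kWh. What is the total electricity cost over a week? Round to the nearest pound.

circular saw: 1590 W × 1.39 h × 7 d = 15,471 Wh = 15.47 kWh
desktop computer: 260.9 W × 9.53 h × 7 d = 17,405 Wh = 17.4 kWh
television: 239.4 W × 11 h × 7 d = 18,434 Wh = 18.43 kWh
heat pump: 3500 W × 4.15 h × 7 d = 101,675 Wh = 101.7 kWh
Total energy = 15.47 + 17.4 + 18.43 + 101.7 = 153 kWh
Cost = 153 kWh × £0.102 = £15.60 ≈ £16

£16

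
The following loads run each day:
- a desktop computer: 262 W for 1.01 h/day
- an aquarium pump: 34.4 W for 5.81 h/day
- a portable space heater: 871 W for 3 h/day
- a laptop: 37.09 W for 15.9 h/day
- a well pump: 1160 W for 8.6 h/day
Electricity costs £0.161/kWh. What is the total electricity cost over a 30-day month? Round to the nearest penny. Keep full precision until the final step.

£65.90

desktop computer: 262 W × 1.01 h × 30 d = 7,939 Wh = 7.939 kWh
aquarium pump: 34.4 W × 5.81 h × 30 d = 5,996 Wh = 5.996 kWh
portable space heater: 871 W × 3 h × 30 d = 78,390 Wh = 78.39 kWh
laptop: 37.09 W × 15.9 h × 30 d = 17,692 Wh = 17.69 kWh
well pump: 1160 W × 8.6 h × 30 d = 299,280 Wh = 299.3 kWh
Total energy = 7.939 + 5.996 + 78.39 + 17.69 + 299.3 = 409.3 kWh
Cost = 409.3 kWh × £0.161 = £65.90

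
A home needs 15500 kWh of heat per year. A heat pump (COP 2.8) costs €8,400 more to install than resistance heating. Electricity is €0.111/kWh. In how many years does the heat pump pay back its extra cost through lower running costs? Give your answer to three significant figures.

7.59 years

Resistance: 15500 kWh × €0.111 = €1,720.50/yr
Heat pump: 15500 / 2.8 = 5536 kWh in → × €0.111 = €614.46/yr
Annual savings = €1,106.04
Payback = €8,400 / €1,106.04 = 7.59 years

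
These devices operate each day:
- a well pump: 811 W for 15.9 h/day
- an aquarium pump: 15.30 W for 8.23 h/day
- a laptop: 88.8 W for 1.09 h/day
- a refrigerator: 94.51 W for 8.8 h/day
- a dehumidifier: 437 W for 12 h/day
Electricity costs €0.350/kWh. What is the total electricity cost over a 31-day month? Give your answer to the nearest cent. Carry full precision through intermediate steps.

€208.25

well pump: 811 W × 15.9 h × 31 d = 399,742 Wh = 399.7 kWh
aquarium pump: 15.30 W × 8.23 h × 31 d = 3,903 Wh = 3.903 kWh
laptop: 88.8 W × 1.09 h × 31 d = 3,001 Wh = 3.001 kWh
refrigerator: 94.51 W × 8.8 h × 31 d = 25,782 Wh = 25.78 kWh
dehumidifier: 437 W × 12 h × 31 d = 162,564 Wh = 162.6 kWh
Total energy = 399.7 + 3.903 + 3.001 + 25.78 + 162.6 = 595 kWh
Cost = 595 kWh × €0.350 = €208.25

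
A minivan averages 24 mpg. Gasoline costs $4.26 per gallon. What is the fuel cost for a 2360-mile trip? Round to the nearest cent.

$418.90

Fuel = 2360 mi / 24 mpg = 98.33 gal
Cost = 98.33 gal × $4.26/gal = $418.90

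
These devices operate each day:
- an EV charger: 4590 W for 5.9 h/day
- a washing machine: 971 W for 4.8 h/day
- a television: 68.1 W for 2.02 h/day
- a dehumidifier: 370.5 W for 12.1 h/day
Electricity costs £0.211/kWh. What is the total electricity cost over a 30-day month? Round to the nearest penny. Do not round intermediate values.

£230.17

EV charger: 4590 W × 5.9 h × 30 d = 812,430 Wh = 812.4 kWh
washing machine: 971 W × 4.8 h × 30 d = 139,824 Wh = 139.8 kWh
television: 68.1 W × 2.02 h × 30 d = 4,127 Wh = 4.127 kWh
dehumidifier: 370.5 W × 12.1 h × 30 d = 134,492 Wh = 134.5 kWh
Total energy = 812.4 + 139.8 + 4.127 + 134.5 = 1,091 kWh
Cost = 1,091 kWh × £0.211 = £230.17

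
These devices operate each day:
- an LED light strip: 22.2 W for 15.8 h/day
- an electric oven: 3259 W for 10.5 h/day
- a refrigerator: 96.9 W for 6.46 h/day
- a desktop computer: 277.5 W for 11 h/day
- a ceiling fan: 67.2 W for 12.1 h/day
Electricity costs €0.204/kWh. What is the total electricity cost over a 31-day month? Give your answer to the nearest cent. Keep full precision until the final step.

€247.03

LED light strip: 22.2 W × 15.8 h × 31 d = 10,874 Wh = 10.87 kWh
electric oven: 3259 W × 10.5 h × 31 d = 1,060,804 Wh = 1,061 kWh
refrigerator: 96.9 W × 6.46 h × 31 d = 19,405 Wh = 19.41 kWh
desktop computer: 277.5 W × 11 h × 31 d = 94,628 Wh = 94.63 kWh
ceiling fan: 67.2 W × 12.1 h × 31 d = 25,207 Wh = 25.21 kWh
Total energy = 10.87 + 1,061 + 19.41 + 94.63 + 25.21 = 1,211 kWh
Cost = 1,211 kWh × €0.204 = €247.03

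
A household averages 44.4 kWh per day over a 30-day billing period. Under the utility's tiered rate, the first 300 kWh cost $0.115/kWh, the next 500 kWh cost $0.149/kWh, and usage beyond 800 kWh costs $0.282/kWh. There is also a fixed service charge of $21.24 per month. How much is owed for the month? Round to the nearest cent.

Usage = 44.4 kWh/day × 30 days = 1332 kWh
First 300 kWh × $0.115 = $34.50
Next 500 kWh × $0.149 = $74.50
Remaining 532 kWh × $0.282 = $150.02
Energy charge = $259.02; + service $21.24 = $280.26

$280.26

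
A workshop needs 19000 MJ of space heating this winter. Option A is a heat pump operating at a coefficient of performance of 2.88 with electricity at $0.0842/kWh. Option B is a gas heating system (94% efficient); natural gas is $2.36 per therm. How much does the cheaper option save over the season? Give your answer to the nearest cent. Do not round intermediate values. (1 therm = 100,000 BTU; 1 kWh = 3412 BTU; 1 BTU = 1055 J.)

$297.84

Heat load = 19000 MJ = 19,000,000,000 J / 1055 = 18,009,479 BTU
Gas: input = 18,009,479 / 0.94 = 19,159,020 BTU = 191.6 therm → 191.6 × $2.36 = $452.15
Heat pump: 18,009,479 BTU / 3412 = 5,278 kWh heat; / 2.88 = 1,833 kWh in → × $0.0842 = $154.32
Difference = |$452.15 − $154.32| = $297.84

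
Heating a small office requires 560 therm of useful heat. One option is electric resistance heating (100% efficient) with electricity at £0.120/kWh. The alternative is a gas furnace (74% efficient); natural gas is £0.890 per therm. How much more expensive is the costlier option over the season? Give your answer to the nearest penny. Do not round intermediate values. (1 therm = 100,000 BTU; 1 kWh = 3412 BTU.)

£1296.01

Heat load = 560 therm × 100,000 = 56,000,000 BTU
Gas: input = 56,000,000 / 0.74 = 75,675,676 BTU = 756.8 therm → 756.8 × £0.890 = £673.51
Electric: 56,000,000 BTU / 3412 = 16,410 kWh → × £0.120 = £1,969.52
Difference = |£673.51 − £1,969.52| = £1,296.01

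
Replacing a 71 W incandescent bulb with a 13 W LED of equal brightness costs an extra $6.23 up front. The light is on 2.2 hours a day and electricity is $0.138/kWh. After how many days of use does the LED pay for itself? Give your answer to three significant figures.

354 days

Power saved = 71 − 13 = 58 W
Daily energy saved = 58 W × 2.2 h = 127.6 Wh = 0.1276 kWh
Daily savings = 0.1276 × $0.138 = $0.0176
Payback = $6.23 / $0.0176 per day = 353.8 days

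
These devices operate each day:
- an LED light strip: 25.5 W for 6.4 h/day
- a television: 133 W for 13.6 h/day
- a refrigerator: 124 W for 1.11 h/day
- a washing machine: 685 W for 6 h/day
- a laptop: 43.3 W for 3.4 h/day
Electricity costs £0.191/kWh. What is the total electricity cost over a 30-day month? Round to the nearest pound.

LED light strip: 25.5 W × 6.4 h × 30 d = 4,896 Wh = 4.896 kWh
television: 133 W × 13.6 h × 30 d = 54,264 Wh = 54.26 kWh
refrigerator: 124 W × 1.11 h × 30 d = 4,129 Wh = 4.129 kWh
washing machine: 685 W × 6 h × 30 d = 123,300 Wh = 123.3 kWh
laptop: 43.3 W × 3.4 h × 30 d = 4,417 Wh = 4.417 kWh
Total energy = 4.896 + 54.26 + 4.129 + 123.3 + 4.417 = 191 kWh
Cost = 191 kWh × £0.191 = £36.48 ≈ £36

£36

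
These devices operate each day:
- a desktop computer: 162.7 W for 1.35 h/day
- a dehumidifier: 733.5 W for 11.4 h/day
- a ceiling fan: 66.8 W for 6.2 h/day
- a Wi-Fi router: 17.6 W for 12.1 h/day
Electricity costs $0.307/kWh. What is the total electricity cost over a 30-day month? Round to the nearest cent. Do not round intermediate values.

desktop computer: 162.7 W × 1.35 h × 30 d = 6,589 Wh = 6.589 kWh
dehumidifier: 733.5 W × 11.4 h × 30 d = 250,857 Wh = 250.9 kWh
ceiling fan: 66.8 W × 6.2 h × 30 d = 12,425 Wh = 12.42 kWh
Wi-Fi router: 17.6 W × 12.1 h × 30 d = 6,389 Wh = 6.389 kWh
Total energy = 6.589 + 250.9 + 12.42 + 6.389 = 276.3 kWh
Cost = 276.3 kWh × $0.307 = $84.81

$84.81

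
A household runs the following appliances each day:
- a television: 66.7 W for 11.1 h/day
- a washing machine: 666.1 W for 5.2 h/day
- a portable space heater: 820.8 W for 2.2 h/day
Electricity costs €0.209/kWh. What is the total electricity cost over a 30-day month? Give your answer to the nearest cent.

television: 66.7 W × 11.1 h × 30 d = 22,211 Wh = 22.21 kWh
washing machine: 666.1 W × 5.2 h × 30 d = 103,912 Wh = 103.9 kWh
portable space heater: 820.8 W × 2.2 h × 30 d = 54,173 Wh = 54.17 kWh
Total energy = 22.21 + 103.9 + 54.17 = 180.3 kWh
Cost = 180.3 kWh × €0.209 = €37.68

€37.68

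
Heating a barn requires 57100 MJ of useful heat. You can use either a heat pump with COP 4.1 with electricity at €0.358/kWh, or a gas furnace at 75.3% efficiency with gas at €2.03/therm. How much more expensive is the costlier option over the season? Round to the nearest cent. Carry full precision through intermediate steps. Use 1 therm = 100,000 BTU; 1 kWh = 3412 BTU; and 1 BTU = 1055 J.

Heat load = 57100 MJ = 57,100,000,000 J / 1055 = 54,123,223 BTU
Gas: input = 54,123,223 / 0.753 = 71,876,790 BTU = 718.8 therm → 718.8 × €2.03 = €1,459.10
Heat pump: 54,123,223 BTU / 3412 = 15,860 kWh heat; / 4.1 = 3,869 kWh in → × €0.358 = €1,385.08
Difference = |€1,459.10 − €1,385.08| = €74.02

€74.02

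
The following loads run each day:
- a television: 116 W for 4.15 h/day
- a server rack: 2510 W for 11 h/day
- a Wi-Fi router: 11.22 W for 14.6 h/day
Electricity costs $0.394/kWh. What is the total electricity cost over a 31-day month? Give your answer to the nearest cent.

$345.11

television: 116 W × 4.15 h × 31 d = 14,923 Wh = 14.92 kWh
server rack: 2510 W × 11 h × 31 d = 855,910 Wh = 855.9 kWh
Wi-Fi router: 11.22 W × 14.6 h × 31 d = 5,078 Wh = 5.078 kWh
Total energy = 14.92 + 855.9 + 5.078 = 875.9 kWh
Cost = 875.9 kWh × $0.394 = $345.11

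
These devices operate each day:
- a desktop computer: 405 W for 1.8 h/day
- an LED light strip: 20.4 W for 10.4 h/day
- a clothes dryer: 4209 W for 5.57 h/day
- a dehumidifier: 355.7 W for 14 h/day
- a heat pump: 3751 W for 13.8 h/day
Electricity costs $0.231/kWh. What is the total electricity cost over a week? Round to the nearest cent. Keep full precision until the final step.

$131.19

desktop computer: 405 W × 1.8 h × 7 d = 5,103 Wh = 5.103 kWh
LED light strip: 20.4 W × 10.4 h × 7 d = 1,485 Wh = 1.485 kWh
clothes dryer: 4209 W × 5.57 h × 7 d = 164,109 Wh = 164.1 kWh
dehumidifier: 355.7 W × 14 h × 7 d = 34,859 Wh = 34.86 kWh
heat pump: 3751 W × 13.8 h × 7 d = 362,347 Wh = 362.3 kWh
Total energy = 5.103 + 1.485 + 164.1 + 34.86 + 362.3 = 567.9 kWh
Cost = 567.9 kWh × $0.231 = $131.19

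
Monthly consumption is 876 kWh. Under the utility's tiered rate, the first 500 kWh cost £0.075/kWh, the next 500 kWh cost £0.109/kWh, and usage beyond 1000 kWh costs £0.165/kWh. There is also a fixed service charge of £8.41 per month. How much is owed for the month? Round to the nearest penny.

First 500 kWh × £0.075 = £37.50
Next 376 kWh × £0.109 = £40.98
Remaining tier: 0 kWh (not reached)
Energy charge = £78.48; + service £8.41 = £86.89

£86.89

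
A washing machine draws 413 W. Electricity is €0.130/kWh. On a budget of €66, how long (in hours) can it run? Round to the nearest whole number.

1229 h

Energy budget = €66 / €0.130 per kWh = 507.7 kWh = 507,692 Wh
Runtime = 507,692 Wh / 413 W = 1,229 h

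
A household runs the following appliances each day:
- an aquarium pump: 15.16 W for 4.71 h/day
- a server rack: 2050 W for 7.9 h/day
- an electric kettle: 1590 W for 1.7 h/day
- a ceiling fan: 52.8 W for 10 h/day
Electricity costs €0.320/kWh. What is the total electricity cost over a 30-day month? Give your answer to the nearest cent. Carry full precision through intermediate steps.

€187.18

aquarium pump: 15.16 W × 4.71 h × 30 d = 2,142 Wh = 2.142 kWh
server rack: 2050 W × 7.9 h × 30 d = 485,850 Wh = 485.9 kWh
electric kettle: 1590 W × 1.7 h × 30 d = 81,090 Wh = 81.09 kWh
ceiling fan: 52.8 W × 10 h × 30 d = 15,840 Wh = 15.84 kWh
Total energy = 2.142 + 485.9 + 81.09 + 15.84 = 584.9 kWh
Cost = 584.9 kWh × €0.320 = €187.18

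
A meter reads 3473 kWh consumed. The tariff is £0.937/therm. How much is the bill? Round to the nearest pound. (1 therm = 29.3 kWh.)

£111

3473 kWh × (0.03413 therm/kWh) = 118.5 therm
Cost = 118.5 therm × £0.937/therm = £111.06 ≈ £111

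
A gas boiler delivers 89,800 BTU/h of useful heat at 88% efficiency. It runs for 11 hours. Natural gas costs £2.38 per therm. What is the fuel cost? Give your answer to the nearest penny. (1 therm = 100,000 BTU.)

Heat delivered = 89,800 BTU/h × 11 h = 987,800 BTU
Gas input = 987,800 / 0.880 = 1,122,500 BTU
= 1,122,500 / 100,000 = 11.22 therm
Cost = 11.22 × £2.38/therm = £26.72

£26.72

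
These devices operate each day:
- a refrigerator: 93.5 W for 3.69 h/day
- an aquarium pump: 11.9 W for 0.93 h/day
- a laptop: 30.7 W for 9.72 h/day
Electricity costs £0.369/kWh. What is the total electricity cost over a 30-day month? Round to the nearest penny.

£7.25

refrigerator: 93.5 W × 3.69 h × 30 d = 10,350 Wh = 10.35 kWh
aquarium pump: 11.9 W × 0.93 h × 30 d = 332 Wh = 0.332 kWh
laptop: 30.7 W × 9.72 h × 30 d = 8,952 Wh = 8.952 kWh
Total energy = 10.35 + 0.332 + 8.952 = 19.63 kWh
Cost = 19.63 kWh × £0.369 = £7.25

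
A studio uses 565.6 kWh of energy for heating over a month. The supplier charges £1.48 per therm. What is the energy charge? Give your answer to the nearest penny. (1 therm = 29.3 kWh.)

565.6 kWh × (0.03413 therm/kWh) = 19.3 therm
Cost = 19.3 therm × £1.48/therm = £28.57

£28.57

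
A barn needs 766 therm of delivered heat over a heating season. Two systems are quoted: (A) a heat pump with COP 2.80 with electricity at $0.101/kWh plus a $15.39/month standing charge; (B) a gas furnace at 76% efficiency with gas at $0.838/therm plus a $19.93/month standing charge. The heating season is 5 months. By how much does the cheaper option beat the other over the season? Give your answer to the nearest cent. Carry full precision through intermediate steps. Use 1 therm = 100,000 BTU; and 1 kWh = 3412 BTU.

$57.51

Heat load = 766 therm × 100,000 = 76,600,000 BTU
Gas: input = 76,600,000 / 0.76 = 100,789,474 BTU = 1,008 therm → 1,008 × $0.838 = $844.62; + 5 × $19.93 standing = $944.27
Heat pump: 76,600,000 BTU / 3412 = 22,450 kWh heat; / 2.80 = 8,018 kWh in → × $0.101 = $809.81; + 5 × $15.39 standing = $886.76
Difference = |$944.27 − $886.76| = $57.51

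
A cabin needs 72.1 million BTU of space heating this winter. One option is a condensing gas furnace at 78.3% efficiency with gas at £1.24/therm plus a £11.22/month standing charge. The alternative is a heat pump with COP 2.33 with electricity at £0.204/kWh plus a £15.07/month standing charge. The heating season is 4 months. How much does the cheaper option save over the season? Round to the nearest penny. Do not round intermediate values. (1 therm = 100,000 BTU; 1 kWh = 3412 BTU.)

Heat load = 72.1 × 10⁶ BTU = 72,100,000 BTU
Gas: input = 72,100,000 / 0.783 = 92,081,737 BTU = 920.8 therm → 920.8 × £1.24 = £1,141.81; + 4 × £11.22 standing = £1,186.69
Heat pump: 72,100,000 BTU / 3412 = 21,130 kWh heat; / 2.33 = 9,069 kWh in → × £0.204 = £1,850.12; + 4 × £15.07 standing = £1,910.40
Difference = |£1,186.69 − £1,910.40| = £723.71

£723.71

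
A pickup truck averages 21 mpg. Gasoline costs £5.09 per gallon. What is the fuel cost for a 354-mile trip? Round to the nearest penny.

Fuel = 354 mi / 21 mpg = 16.86 gal
Cost = 16.86 gal × £5.09/gal = £85.80

£85.80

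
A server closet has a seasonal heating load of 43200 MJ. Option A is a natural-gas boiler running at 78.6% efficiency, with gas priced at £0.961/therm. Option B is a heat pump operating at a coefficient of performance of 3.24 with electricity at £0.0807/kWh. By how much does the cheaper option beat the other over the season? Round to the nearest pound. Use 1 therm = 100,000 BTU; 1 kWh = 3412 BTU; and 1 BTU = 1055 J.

£202

Heat load = 43200 MJ = 43,200,000,000 J / 1055 = 40,947,867 BTU
Gas: input = 40,947,867 / 0.786 = 52,096,523 BTU = 521 therm → 521 × £0.961 = £500.65
Heat pump: 40,947,867 BTU / 3412 = 12,000 kWh heat; / 3.24 = 3,704 kWh in → × £0.0807 = £298.92
Difference = |£500.65 − £298.92| = £201.73 ≈ £202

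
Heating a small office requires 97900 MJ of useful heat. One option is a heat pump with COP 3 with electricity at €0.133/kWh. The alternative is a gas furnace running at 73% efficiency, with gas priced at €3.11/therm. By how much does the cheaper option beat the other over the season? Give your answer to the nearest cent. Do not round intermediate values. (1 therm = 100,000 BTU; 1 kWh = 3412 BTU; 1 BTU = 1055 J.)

€2747.64

Heat load = 97900 MJ = 97,900,000,000 J / 1055 = 92,796,209 BTU
Gas: input = 92,796,209 / 0.73 = 127,118,094 BTU = 1,271 therm → 1,271 × €3.11 = €3,953.37
Heat pump: 92,796,209 BTU / 3412 = 27,200 kWh heat; / 3 = 9,066 kWh in → × €0.133 = €1,205.73
Difference = |€3,953.37 − €1,205.73| = €2,747.64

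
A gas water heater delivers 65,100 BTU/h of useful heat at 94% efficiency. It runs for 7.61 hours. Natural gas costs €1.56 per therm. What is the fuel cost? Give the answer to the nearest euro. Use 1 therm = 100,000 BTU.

Heat delivered = 65,100 BTU/h × 7.61 h = 495,411 BTU
Gas input = 495,411 / 0.94 = 527,033 BTU
= 527,033 / 100,000 = 5.27 therm
Cost = 5.27 × €1.56/therm = €8.22 ≈ €8

€8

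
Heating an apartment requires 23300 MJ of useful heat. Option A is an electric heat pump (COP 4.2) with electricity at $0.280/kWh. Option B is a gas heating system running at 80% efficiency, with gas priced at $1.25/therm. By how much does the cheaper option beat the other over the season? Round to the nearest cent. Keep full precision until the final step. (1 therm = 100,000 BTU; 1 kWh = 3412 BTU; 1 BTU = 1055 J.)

$86.44

Heat load = 23300 MJ = 23,300,000,000 J / 1055 = 22,085,308 BTU
Gas: input = 22,085,308 / 0.80 = 27,606,635 BTU = 276.1 therm → 276.1 × $1.25 = $345.08
Heat pump: 22,085,308 BTU / 3412 = 6,473 kWh heat; / 4.2 = 1,541 kWh in → × $0.280 = $431.52
Difference = |$345.08 − $431.52| = $86.44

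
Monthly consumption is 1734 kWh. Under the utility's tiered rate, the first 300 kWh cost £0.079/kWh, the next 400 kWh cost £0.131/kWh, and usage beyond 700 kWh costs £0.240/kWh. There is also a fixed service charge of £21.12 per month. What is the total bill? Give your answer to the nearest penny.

First 300 kWh × £0.079 = £23.70
Next 400 kWh × £0.131 = £52.40
Remaining 1034 kWh × £0.240 = £248.16
Energy charge = £324.26; + service £21.12 = £345.38

£345.38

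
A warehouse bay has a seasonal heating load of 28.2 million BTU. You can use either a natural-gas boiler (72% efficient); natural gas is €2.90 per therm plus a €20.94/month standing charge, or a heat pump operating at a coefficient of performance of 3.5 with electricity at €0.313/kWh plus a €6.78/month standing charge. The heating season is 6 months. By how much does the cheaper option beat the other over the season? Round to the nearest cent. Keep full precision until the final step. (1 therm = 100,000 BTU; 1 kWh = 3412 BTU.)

€481.67

Heat load = 28.2 × 10⁶ BTU = 28,200,000 BTU
Gas: input = 28,200,000 / 0.72 = 39,166,667 BTU = 391.7 therm → 391.7 × €2.90 = €1,135.83; + 6 × €20.94 standing = €1,261.47
Heat pump: 28,200,000 BTU / 3412 = 8,265 kWh heat; / 3.5 = 2,361 kWh in → × €0.313 = €739.12; + 6 × €6.78 standing = €779.80
Difference = |€1,261.47 − €779.80| = €481.67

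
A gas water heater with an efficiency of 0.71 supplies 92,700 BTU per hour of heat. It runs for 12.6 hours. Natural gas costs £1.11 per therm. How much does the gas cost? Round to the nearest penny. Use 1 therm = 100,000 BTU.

Heat delivered = 92,700 BTU/h × 12.6 h = 1,168,020 BTU
Gas input = 1,168,020 / 0.71 = 1,645,099 BTU
= 1,645,099 / 100,000 = 16.45 therm
Cost = 16.45 × £1.11/therm = £18.26

£18.26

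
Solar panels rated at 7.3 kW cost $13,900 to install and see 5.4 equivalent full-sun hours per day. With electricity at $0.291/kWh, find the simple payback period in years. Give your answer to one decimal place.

3.3 years

Daily generation = 7.3 kW × 5.4 h = 39.42 kWh
Annual generation = 39.42 × 365 = 14388 kWh
Annual savings = 14388 × $0.291 = $4,187.00
Payback = $13,900 / $4,187.00 = 3.32 years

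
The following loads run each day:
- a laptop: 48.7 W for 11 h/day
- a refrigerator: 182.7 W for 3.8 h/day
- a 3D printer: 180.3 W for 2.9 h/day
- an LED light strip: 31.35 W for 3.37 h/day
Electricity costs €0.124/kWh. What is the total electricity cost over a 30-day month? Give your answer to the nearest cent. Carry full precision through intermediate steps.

€6.91

laptop: 48.7 W × 11 h × 30 d = 16,071 Wh = 16.07 kWh
refrigerator: 182.7 W × 3.8 h × 30 d = 20,828 Wh = 20.83 kWh
3D printer: 180.3 W × 2.9 h × 30 d = 15,686 Wh = 15.69 kWh
LED light strip: 31.35 W × 3.37 h × 30 d = 3,169 Wh = 3.169 kWh
Total energy = 16.07 + 20.83 + 15.69 + 3.169 = 55.75 kWh
Cost = 55.75 kWh × €0.124 = €6.91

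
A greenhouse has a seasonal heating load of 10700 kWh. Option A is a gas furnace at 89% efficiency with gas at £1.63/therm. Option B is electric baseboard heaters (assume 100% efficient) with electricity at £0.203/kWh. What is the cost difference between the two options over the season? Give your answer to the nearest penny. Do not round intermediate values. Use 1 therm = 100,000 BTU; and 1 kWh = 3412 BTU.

Heat load = 10700 kWh × 3412 = 36,508,400 BTU
Gas: input = 36,508,400 / 0.89 = 41,020,674 BTU = 410.2 therm → 410.2 × £1.63 = £668.64
Electric: 36,508,400 BTU / 3412 = 10,700 kWh → × £0.203 = £2,172.10
Difference = |£668.64 − £2,172.10| = £1,503.46

£1503.46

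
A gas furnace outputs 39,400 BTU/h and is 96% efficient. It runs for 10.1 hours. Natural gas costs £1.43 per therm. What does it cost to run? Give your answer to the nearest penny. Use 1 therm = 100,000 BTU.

Heat delivered = 39,400 BTU/h × 10.1 h = 397,940 BTU
Gas input = 397,940 / 0.96 = 414,521 BTU
= 414,521 / 100,000 = 4.145 therm
Cost = 4.145 × £1.43/therm = £5.93

£5.93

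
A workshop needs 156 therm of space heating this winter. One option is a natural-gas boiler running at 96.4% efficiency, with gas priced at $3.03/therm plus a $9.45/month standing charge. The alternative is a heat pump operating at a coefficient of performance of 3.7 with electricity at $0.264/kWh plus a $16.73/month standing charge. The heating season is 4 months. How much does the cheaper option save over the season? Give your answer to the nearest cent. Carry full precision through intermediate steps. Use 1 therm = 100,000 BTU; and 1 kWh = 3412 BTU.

$134.99

Heat load = 156 therm × 100,000 = 15,600,000 BTU
Gas: input = 15,600,000 / 0.964 = 16,182,573 BTU = 161.8 therm → 161.8 × $3.03 = $490.33; + 4 × $9.45 standing = $528.13
Heat pump: 15,600,000 BTU / 3412 = 4,572 kWh heat; / 3.7 = 1,236 kWh in → × $0.264 = $326.23; + 4 × $16.73 standing = $393.15
Difference = |$528.13 − $393.15| = $134.99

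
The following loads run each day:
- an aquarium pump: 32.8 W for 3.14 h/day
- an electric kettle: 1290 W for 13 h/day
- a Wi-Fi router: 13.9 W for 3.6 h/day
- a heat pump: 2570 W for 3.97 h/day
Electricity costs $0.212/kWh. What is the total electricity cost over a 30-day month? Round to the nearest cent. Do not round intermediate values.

$172.52

aquarium pump: 32.8 W × 3.14 h × 30 d = 3,090 Wh = 3.09 kWh
electric kettle: 1290 W × 13 h × 30 d = 503,100 Wh = 503.1 kWh
Wi-Fi router: 13.9 W × 3.6 h × 30 d = 1,501 Wh = 1.501 kWh
heat pump: 2570 W × 3.97 h × 30 d = 306,087 Wh = 306.1 kWh
Total energy = 3.09 + 503.1 + 1.501 + 306.1 = 813.8 kWh
Cost = 813.8 kWh × $0.212 = $172.52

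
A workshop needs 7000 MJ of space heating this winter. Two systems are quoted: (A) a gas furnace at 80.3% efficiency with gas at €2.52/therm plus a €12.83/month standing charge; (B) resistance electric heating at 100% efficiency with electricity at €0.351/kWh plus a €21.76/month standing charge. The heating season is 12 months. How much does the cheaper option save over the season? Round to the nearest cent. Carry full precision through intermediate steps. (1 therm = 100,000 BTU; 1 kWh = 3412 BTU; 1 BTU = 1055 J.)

Heat load = 7000 MJ = 7,000,000,000 J / 1055 = 6,635,071 BTU
Gas: input = 6,635,071 / 0.803 = 8,262,853 BTU = 82.63 therm → 82.63 × €2.52 = €208.22; + 12 × €12.83 standing = €362.18
Electric: 6,635,071 BTU / 3412 = 1,945 kWh → × €0.351 = €682.56; + 12 × €21.76 standing = €943.68
Difference = |€362.18 − €943.68| = €581.50

€581.50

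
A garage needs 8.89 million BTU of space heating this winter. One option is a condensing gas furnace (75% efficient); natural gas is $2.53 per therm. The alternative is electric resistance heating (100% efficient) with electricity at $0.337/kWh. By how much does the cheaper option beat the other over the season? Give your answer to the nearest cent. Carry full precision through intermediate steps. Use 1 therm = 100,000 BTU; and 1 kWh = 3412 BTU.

Heat load = 8.89 × 10⁶ BTU = 8,890,000 BTU
Gas: input = 8,890,000 / 0.75 = 11,853,333 BTU = 118.5 therm → 118.5 × $2.53 = $299.89
Electric: 8,890,000 BTU / 3412 = 2,606 kWh → × $0.337 = $878.06
Difference = |$299.89 − $878.06| = $578.17

$578.17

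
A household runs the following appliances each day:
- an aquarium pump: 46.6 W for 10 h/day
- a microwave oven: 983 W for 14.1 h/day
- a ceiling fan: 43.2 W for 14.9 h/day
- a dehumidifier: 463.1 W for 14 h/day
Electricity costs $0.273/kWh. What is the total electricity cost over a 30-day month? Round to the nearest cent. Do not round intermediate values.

aquarium pump: 46.6 W × 10 h × 30 d = 13,980 Wh = 13.98 kWh
microwave oven: 983 W × 14.1 h × 30 d = 415,809 Wh = 415.8 kWh
ceiling fan: 43.2 W × 14.9 h × 30 d = 19,310 Wh = 19.31 kWh
dehumidifier: 463.1 W × 14 h × 30 d = 194,502 Wh = 194.5 kWh
Total energy = 13.98 + 415.8 + 19.31 + 194.5 = 643.6 kWh
Cost = 643.6 kWh × $0.273 = $175.70

$175.70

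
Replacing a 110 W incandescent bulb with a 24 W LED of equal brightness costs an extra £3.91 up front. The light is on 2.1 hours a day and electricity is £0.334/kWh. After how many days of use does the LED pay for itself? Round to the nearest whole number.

Power saved = 110 − 24 = 86 W
Daily energy saved = 86 W × 2.1 h = 180.6 Wh = 0.1806 kWh
Daily savings = 0.1806 × £0.334 = £0.0603
Payback = £3.91 / £0.0603 per day = 64.82 days

65 days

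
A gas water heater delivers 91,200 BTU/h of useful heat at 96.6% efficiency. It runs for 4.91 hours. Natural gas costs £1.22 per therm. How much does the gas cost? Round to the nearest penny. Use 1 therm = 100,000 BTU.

Heat delivered = 91,200 BTU/h × 4.91 h = 447,792 BTU
Gas input = 447,792 / 0.966 = 463,553 BTU
= 463,553 / 100,000 = 4.636 therm
Cost = 4.636 × £1.22/therm = £5.66

£5.66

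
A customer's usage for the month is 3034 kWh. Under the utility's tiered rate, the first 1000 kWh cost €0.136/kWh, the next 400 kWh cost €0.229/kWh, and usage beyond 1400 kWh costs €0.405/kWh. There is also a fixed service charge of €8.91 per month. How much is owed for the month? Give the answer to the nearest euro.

€898

First 1000 kWh × €0.136 = €136.00
Next 400 kWh × €0.229 = €91.60
Remaining 1634 kWh × €0.405 = €661.77
Energy charge = €889.37; + service €8.91 = €898.28 ≈ €898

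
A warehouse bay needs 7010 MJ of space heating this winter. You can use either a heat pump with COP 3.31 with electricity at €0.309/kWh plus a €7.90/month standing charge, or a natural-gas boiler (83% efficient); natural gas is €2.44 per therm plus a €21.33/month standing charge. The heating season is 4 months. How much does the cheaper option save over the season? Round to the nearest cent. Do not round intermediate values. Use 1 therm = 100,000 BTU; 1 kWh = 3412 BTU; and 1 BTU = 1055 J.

€67.26

Heat load = 7010 MJ = 7,010,000,000 J / 1055 = 6,644,550 BTU
Gas: input = 6,644,550 / 0.83 = 8,005,482 BTU = 80.05 therm → 80.05 × €2.44 = €195.33; + 4 × €21.33 standing = €280.65
Heat pump: 6,644,550 BTU / 3412 = 1,947 kWh heat; / 3.31 = 588.3 kWh in → × €0.309 = €181.80; + 4 × €7.90 standing = €213.40
Difference = |€280.65 − €213.40| = €67.26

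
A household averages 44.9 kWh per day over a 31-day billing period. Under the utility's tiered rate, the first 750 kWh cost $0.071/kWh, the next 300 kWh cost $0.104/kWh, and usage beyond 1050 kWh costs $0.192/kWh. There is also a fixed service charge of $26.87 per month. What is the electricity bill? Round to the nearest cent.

Usage = 44.9 kWh/day × 31 days = 1391.9 kWh
First 750 kWh × $0.071 = $53.25
Next 300 kWh × $0.104 = $31.20
Remaining 341.9 kWh × $0.192 = $65.64
Energy charge = $150.09; + service $26.87 = $176.96

$176.96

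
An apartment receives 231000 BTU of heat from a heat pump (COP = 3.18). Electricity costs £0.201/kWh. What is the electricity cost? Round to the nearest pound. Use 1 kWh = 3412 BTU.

Heat delivered = 231,000 BTU / 3412 = 67.7 kWh
Electrical input = 67.7 kWh / 3.18 = 21.29 kWh
Cost = 21.29 × £0.201/kWh = £4.28 ≈ £4

£4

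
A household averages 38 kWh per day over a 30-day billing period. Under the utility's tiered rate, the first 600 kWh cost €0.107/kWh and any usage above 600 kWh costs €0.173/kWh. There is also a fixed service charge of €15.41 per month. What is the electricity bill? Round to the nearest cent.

€173.03

Usage = 38 kWh/day × 30 days = 1140 kWh
First 600 kWh × €0.107 = €64.20
Remaining 540 kWh × €0.173 = €93.42
Energy charge = €157.62; + service €15.41 = €173.03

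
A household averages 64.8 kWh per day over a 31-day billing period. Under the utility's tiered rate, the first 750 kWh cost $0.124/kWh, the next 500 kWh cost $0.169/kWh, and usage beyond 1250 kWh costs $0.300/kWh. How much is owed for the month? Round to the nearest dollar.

$405

Usage = 64.8 kWh/day × 31 days = 2008.8 kWh
First 750 kWh × $0.124 = $93.00
Next 500 kWh × $0.169 = $84.50
Remaining 758.8 kWh × $0.300 = $227.64
Total = $405.14 ≈ $405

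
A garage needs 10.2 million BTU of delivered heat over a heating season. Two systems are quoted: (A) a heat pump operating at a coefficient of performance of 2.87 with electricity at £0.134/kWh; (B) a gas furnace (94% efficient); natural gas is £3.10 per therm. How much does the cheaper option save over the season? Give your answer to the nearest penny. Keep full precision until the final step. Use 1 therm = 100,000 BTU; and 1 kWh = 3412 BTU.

Heat load = 10.2 × 10⁶ BTU = 10,200,000 BTU
Gas: input = 10,200,000 / 0.94 = 10,851,064 BTU = 108.5 therm → 108.5 × £3.10 = £336.38
Heat pump: 10,200,000 BTU / 3412 = 2,989 kWh heat; / 2.87 = 1,042 kWh in → × £0.134 = £139.58
Difference = |£336.38 − £139.58| = £196.81

£196.81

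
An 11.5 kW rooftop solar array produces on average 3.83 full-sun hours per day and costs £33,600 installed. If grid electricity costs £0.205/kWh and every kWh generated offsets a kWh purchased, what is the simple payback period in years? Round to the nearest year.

10 years

Daily generation = 11.5 kW × 3.83 h = 44.05 kWh
Annual generation = 44.05 × 365 = 16076 kWh
Annual savings = 16076 × £0.205 = £3,295.67
Payback = £33,600 / £3,295.67 = 10.2 years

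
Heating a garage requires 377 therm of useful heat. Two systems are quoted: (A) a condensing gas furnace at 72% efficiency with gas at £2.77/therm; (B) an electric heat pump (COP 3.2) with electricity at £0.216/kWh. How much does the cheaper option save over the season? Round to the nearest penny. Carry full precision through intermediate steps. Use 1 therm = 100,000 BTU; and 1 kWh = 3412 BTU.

Heat load = 377 therm × 100,000 = 37,700,000 BTU
Gas: input = 37,700,000 / 0.72 = 52,361,111 BTU = 523.6 therm → 523.6 × £2.77 = £1,450.40
Heat pump: 37,700,000 BTU / 3412 = 11,050 kWh heat; / 3.2 = 3,453 kWh in → × £0.216 = £745.82
Difference = |£1,450.40 − £745.82| = £704.58

£704.58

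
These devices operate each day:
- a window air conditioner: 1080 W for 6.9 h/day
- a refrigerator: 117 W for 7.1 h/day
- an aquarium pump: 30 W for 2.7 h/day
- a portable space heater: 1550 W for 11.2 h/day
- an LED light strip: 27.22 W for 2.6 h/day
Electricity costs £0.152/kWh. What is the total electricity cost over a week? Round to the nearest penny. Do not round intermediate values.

£27.45

window air conditioner: 1080 W × 6.9 h × 7 d = 52,164 Wh = 52.16 kWh
refrigerator: 117 W × 7.1 h × 7 d = 5,815 Wh = 5.815 kWh
aquarium pump: 30 W × 2.7 h × 7 d = 567 Wh = 0.567 kWh
portable space heater: 1550 W × 11.2 h × 7 d = 121,520 Wh = 121.5 kWh
LED light strip: 27.22 W × 2.6 h × 7 d = 495 Wh = 0.4954 kWh
Total energy = 52.16 + 5.815 + 0.567 + 121.5 + 0.4954 = 180.6 kWh
Cost = 180.6 kWh × £0.152 = £27.45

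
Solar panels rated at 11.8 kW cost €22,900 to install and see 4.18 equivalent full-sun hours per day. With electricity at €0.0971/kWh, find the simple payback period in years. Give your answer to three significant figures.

Daily generation = 11.8 kW × 4.18 h = 49.32 kWh
Annual generation = 49.32 × 365 = 18003 kWh
Annual savings = 18003 × €0.0971 = €1,748.12
Payback = €22,900 / €1,748.12 = 13.1 years

13.1 years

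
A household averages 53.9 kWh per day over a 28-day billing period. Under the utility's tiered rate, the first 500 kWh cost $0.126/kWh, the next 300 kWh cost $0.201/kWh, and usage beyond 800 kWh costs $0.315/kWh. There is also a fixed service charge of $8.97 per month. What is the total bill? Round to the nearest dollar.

$356

Usage = 53.9 kWh/day × 28 days = 1509.2 kWh
First 500 kWh × $0.126 = $63.00
Next 300 kWh × $0.201 = $60.30
Remaining 709.2 kWh × $0.315 = $223.40
Energy charge = $346.70; + service $8.97 = $355.67 ≈ $356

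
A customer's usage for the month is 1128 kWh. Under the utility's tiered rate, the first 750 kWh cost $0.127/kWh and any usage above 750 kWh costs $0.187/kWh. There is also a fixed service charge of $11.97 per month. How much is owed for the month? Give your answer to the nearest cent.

$177.91

First 750 kWh × $0.127 = $95.25
Remaining 378 kWh × $0.187 = $70.69
Energy charge = $165.94; + service $11.97 = $177.91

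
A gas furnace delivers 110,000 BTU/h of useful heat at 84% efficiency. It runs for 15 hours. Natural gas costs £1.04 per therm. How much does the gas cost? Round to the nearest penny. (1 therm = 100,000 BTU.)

£20.43

Heat delivered = 110,000 BTU/h × 15 h = 1,650,000 BTU
Gas input = 1,650,000 / 0.84 = 1,964,286 BTU
= 1,964,286 / 100,000 = 19.64 therm
Cost = 19.64 × £1.04/therm = £20.43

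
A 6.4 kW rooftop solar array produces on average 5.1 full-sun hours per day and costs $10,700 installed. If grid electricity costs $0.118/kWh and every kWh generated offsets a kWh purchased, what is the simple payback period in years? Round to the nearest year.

Daily generation = 6.4 kW × 5.1 h = 32.64 kWh
Annual generation = 32.64 × 365 = 11914 kWh
Annual savings = 11914 × $0.118 = $1,405.80
Payback = $10,700 / $1,405.80 = 7.61 years

8 years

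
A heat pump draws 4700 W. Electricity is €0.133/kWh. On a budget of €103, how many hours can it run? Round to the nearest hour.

Energy budget = €103 / €0.133 per kWh = 774.4 kWh = 774,436 Wh
Runtime = 774,436 Wh / 4700 W = 164.8 h

165 h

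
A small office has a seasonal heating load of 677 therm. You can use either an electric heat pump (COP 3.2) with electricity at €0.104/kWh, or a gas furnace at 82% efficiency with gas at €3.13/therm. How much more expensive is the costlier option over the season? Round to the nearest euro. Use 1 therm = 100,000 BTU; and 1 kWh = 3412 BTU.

Heat load = 677 therm × 100,000 = 67,700,000 BTU
Gas: input = 67,700,000 / 0.82 = 82,560,976 BTU = 825.6 therm → 825.6 × €3.13 = €2,584.16
Heat pump: 67,700,000 BTU / 3412 = 19,840 kWh heat; / 3.2 = 6,201 kWh in → × €0.104 = €644.86
Difference = |€2,584.16 − €644.86| = €1,939.30 ≈ €1939

€1939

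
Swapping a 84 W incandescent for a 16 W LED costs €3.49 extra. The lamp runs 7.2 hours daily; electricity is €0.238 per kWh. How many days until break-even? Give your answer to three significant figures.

30 days

Power saved = 84 − 16 = 68 W
Daily energy saved = 68 W × 7.2 h = 489.6 Wh = 0.4896 kWh
Daily savings = 0.4896 × €0.238 = €0.1165
Payback = €3.49 / €0.1165 per day = 29.95 days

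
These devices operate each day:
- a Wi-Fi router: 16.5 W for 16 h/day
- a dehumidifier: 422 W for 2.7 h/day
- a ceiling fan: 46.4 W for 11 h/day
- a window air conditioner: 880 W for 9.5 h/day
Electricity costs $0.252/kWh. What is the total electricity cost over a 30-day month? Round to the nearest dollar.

Wi-Fi router: 16.5 W × 16 h × 30 d = 7,920 Wh = 7.92 kWh
dehumidifier: 422 W × 2.7 h × 30 d = 34,182 Wh = 34.18 kWh
ceiling fan: 46.4 W × 11 h × 30 d = 15,312 Wh = 15.31 kWh
window air conditioner: 880 W × 9.5 h × 30 d = 250,800 Wh = 250.8 kWh
Total energy = 7.92 + 34.18 + 15.31 + 250.8 = 308.2 kWh
Cost = 308.2 kWh × $0.252 = $77.67 ≈ $78

$78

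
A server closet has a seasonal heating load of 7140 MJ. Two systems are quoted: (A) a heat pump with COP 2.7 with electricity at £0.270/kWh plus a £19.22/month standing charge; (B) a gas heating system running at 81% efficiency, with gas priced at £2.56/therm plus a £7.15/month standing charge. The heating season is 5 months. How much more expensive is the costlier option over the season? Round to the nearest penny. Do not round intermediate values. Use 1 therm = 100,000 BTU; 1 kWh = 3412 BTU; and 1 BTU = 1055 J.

Heat load = 7140 MJ = 7,140,000,000 J / 1055 = 6,767,773 BTU
Gas: input = 6,767,773 / 0.81 = 8,355,275 BTU = 83.55 therm → 83.55 × £2.56 = £213.90; + 5 × £7.15 standing = £249.65
Heat pump: 6,767,773 BTU / 3412 = 1,984 kWh heat; / 2.7 = 734.6 kWh in → × £0.270 = £198.35; + 5 × £19.22 standing = £294.45
Difference = |£249.65 − £294.45| = £44.81

£44.81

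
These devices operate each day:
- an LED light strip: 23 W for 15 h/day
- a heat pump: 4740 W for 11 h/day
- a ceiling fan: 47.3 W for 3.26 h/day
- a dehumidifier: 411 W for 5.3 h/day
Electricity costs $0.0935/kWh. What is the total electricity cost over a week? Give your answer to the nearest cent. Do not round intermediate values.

LED light strip: 23 W × 15 h × 7 d = 2,415 Wh = 2.415 kWh
heat pump: 4740 W × 11 h × 7 d = 364,980 Wh = 365 kWh
ceiling fan: 47.3 W × 3.26 h × 7 d = 1,079 Wh = 1.079 kWh
dehumidifier: 411 W × 5.3 h × 7 d = 15,248 Wh = 15.25 kWh
Total energy = 2.415 + 365 + 1.079 + 15.25 = 383.7 kWh
Cost = 383.7 kWh × $0.0935 = $35.88

$35.88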